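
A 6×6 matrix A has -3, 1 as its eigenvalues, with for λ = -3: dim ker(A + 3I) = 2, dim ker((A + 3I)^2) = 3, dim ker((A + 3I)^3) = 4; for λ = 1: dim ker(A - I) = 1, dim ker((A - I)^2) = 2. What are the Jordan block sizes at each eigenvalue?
Jordan blocks: (-3, 3), (-3, 1), (1, 2)

λ = -3: successive nullity increments [2, 1, 1] count blocks of size ≥ k; block sizes are [3, 1].
λ = 1: successive nullity increments [1, 1] count blocks of size ≥ k; block sizes are [2].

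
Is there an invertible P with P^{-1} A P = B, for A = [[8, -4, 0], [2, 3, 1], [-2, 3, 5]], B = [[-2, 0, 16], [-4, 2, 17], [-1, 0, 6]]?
trace(A) = 16 but trace(B) = 6. The trace is a similarity invariant, so A and B are not similar.

No.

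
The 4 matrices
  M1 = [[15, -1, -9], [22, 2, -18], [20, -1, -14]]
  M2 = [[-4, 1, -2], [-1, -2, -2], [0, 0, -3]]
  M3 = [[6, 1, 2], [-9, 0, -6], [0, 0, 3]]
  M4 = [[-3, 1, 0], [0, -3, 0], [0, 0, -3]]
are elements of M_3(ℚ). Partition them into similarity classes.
Characteristic polynomials: χ_{M1} = (x - 4)^2(x + 5), χ_{M2} = (x + 3)^3, χ_{M3} = (x - 3)^3, χ_{M4} = (x + 3)^3.

{M1}: invariant factors (x - 4)^2(x + 5).

{M2, M4}: invariant factors x + 3, (x + 3)^2.

{M3}: invariant factors x - 3, (x - 3)^2.

Matrices are similar if and only if their invariant-factor lists agree; the partition into similarity classes is {M1}, {M2, M4}, {M3}.

3 classes: {M1}, {M2, M4}, {M3}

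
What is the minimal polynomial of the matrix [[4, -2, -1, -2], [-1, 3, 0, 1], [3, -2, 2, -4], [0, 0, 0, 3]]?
m_A(x) = (x - 3)^3

The characteristic polynomial factors as (x - 3)^4. The minimal polynomial is ∏(x - λ)^{k_λ} where k_λ is the size of the largest Jordan block at λ.

For λ = 3: rank(A - 3I) = 2, and the largest Jordan block has size 3 (the smallest k with rank((A - 3I)^k) = rank((A - 3I)^(k+1))).

So m_A(x) = (x - 3)^3.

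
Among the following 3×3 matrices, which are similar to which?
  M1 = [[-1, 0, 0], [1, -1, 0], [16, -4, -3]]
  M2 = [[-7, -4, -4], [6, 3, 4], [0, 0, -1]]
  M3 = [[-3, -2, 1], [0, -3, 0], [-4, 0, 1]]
Characteristic polynomials: χ_{M1} = (x + 1)^2(x + 3), χ_{M2} = (x + 1)^2(x + 3), χ_{M3} = (x + 1)^2(x + 3).

{M1, M3}: invariant factors (x + 1)^2(x + 3).

{M2}: invariant factors x + 1, (x + 1)(x + 3).

Matrices are similar if and only if their invariant-factor lists agree; the partition into similarity classes is {M1, M3}, {M2}.

2 classes: {M1, M3}, {M2}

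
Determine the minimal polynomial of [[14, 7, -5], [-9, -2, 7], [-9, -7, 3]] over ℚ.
m_A(x) = (x - 5)^3

The characteristic polynomial factors as (x - 5)^3. The minimal polynomial is ∏(x - λ)^{k_λ} where k_λ is the size of the largest Jordan block at λ.

For λ = 5: rank(A - 5I) = 2, and the largest Jordan block has size 3 (the smallest k with rank((A - 5I)^k) = rank((A - 5I)^(k+1))).

So m_A(x) = (x - 5)^3.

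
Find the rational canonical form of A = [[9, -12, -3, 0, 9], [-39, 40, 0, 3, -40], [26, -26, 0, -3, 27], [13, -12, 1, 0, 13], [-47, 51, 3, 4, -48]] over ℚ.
R = [[0, 0, 0, 0, 48], [1, 0, 0, 0, -40], [0, 1, 0, 0, -13], [0, 0, 1, 0, 13], [0, 0, 0, 1, 1]]

The invariant factors of A (the non-unit diagonal entries of the Smith normal form of xI - A over ℚ[x]) are (x - 3)(x^2 + x - 4)^2, each dividing the next. The characteristic polynomial is their product, (x - 3)(x^2 + x - 4)^2.

The rational canonical form is the block-diagonal matrix of companion matrices C(f_i):
R = [[0, 0, 0, 0, 48], [1, 0, 0, 0, -40], [0, 1, 0, 0, -13], [0, 0, 1, 0, 13], [0, 0, 0, 1, 1]].

Note the characteristic polynomial does not split into linear factors over ℚ, so A has no Jordan form over ℚ; the rational canonical form exists over any field.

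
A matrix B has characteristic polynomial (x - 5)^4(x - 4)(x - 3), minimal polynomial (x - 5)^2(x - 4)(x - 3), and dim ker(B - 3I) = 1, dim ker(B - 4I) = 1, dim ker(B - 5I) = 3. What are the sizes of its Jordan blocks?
Jordan blocks: (3, 1), (4, 1), (5, 2), (5, 1), (5, 1)

λ = 3: algebraic multiplicity 1 (exponent in χ_B), largest block size 1 (exponent in m_B), 1 block (geometric multiplicity). This forces block sizes [1].
λ = 4: algebraic multiplicity 1 (exponent in χ_B), largest block size 1 (exponent in m_B), 1 block (geometric multiplicity). This forces block sizes [1].
λ = 5: algebraic multiplicity 4 (exponent in χ_B), largest block size 2 (exponent in m_B), 3 blocks (geometric multiplicity). These force block sizes [2, 1, 1].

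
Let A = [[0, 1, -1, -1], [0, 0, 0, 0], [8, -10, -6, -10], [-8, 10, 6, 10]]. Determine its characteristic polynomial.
χ_A(x) = x^3(x - 4)

xI - A = [[x, -1, 1, 1], [0, x, 0, 0], [-8, 10, x + 6, 10], [8, -10, -6, x - 10]].

Expanding det(xI - A) along the first row:
det(xI - A) = + (x)·det([[x, 0, 0], [10, x + 6, 10], [-10, -6, x - 10]]) - (-1)·det([[0, 0, 0], [-8, x + 6, 10], [8, -6, x - 10]]) + (1)·det([[0, x, 0], [-8, 10, 10], [8, -10, x - 10]]) - (1)·det([[0, x, 0], [-8, 10, x + 6], [8, -10, -6]]).

Evaluating gives χ_A(x) = x^4 - 4x^3 = x^3(x - 4).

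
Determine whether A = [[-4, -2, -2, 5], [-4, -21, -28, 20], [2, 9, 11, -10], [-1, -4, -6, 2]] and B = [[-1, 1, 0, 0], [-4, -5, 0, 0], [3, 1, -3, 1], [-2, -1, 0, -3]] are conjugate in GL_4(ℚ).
Two matrices over a field are similar if and only if they have the same invariant factors.

Both A and B have characteristic polynomial (x + 3)^4 and minimal polynomial (x + 3)^2. Computing further, both have invariant factors (x + 3)^2, (x + 3)^2. Hence A and B are similar.

Yes.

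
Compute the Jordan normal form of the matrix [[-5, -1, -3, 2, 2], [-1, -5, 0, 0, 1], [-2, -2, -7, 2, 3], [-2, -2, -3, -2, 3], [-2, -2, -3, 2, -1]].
The characteristic polynomial is det(xI - A) = (x + 4)^5, so the eigenvalues are -4 (algebraic multiplicity 5).

For λ = -4: rank(A + 4I) = 2, rank((A + 4I)^2) = 0. The eigenspace has dimension 5 - 2 = 3, so there are 3 Jordan blocks; the rank sequence gives block sizes [2, 2, 1].

Assembling the blocks gives the Jordan form J above.

J = [[-4, 1, 0, 0, 0], [0, -4, 0, 0, 0], [0, 0, -4, 1, 0], [0, 0, 0, -4, 0], [0, 0, 0, 0, -4]]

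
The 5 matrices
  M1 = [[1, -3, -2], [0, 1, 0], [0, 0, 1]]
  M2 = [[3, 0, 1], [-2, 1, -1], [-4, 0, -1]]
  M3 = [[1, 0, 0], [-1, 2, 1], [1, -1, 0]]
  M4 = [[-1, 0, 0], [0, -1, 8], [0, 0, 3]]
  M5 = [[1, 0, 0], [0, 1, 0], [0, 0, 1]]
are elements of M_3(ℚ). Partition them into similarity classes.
Characteristic polynomials: χ_{M1} = (x - 1)^3, χ_{M2} = (x - 1)^3, χ_{M3} = (x - 1)^3, χ_{M4} = (x - 3)(x + 1)^2, χ_{M5} = (x - 1)^3.

{M1, M2, M3}: invariant factors x - 1, (x - 1)^2.

{M4}: invariant factors x + 1, (x - 3)(x + 1).

{M5}: invariant factors x - 1, x - 1, x - 1.

Matrices are similar if and only if their invariant-factor lists agree; the partition into similarity classes is {M1, M2, M3}, {M4}, {M5}.

3 classes: {M1, M2, M3}, {M4}, {M5}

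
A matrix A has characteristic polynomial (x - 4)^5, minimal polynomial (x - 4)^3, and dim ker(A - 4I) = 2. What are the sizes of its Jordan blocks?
λ = 4: algebraic multiplicity 5 (exponent in χ_A), largest block size 3 (exponent in m_A), 2 blocks (geometric multiplicity). These force block sizes [3, 2].

Jordan blocks: (4, 3), (4, 2)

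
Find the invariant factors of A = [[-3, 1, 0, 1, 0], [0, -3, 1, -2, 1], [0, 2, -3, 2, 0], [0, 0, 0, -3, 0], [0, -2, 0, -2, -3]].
x + 3, x + 3, (x + 3)^3

The Jordan structure of A has elementary divisors (x + 3)^3, (x + 3), (x + 3). Arranging the block sizes at each eigenvalue in decreasing order and taking row products gives the invariant factors.

Invariant factors (smallest first, each dividing the next): x + 3, x + 3, (x + 3)^3.

Check: the last factor (x + 3)^3 is the minimal polynomial, and the product (x + 3)^5 is the characteristic polynomial.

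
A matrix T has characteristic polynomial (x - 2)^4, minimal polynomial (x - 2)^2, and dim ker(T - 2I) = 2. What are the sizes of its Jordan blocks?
Jordan blocks: (2, 2), (2, 2)

λ = 2: algebraic multiplicity 4 (exponent in χ_T), largest block size 2 (exponent in m_T), 2 blocks (geometric multiplicity). These force block sizes [2, 2].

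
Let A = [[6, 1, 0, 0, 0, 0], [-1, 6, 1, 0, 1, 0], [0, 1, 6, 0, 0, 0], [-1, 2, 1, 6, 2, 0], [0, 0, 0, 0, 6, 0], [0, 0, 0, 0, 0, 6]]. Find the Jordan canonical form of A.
J = [[6, 1, 0, 0, 0, 0], [0, 6, 1, 0, 0, 0], [0, 0, 6, 0, 0, 0], [0, 0, 0, 6, 1, 0], [0, 0, 0, 0, 6, 0], [0, 0, 0, 0, 0, 6]]

The characteristic polynomial is det(xI - A) = (x - 6)^6, so the eigenvalues are 6 (algebraic multiplicity 6).

For λ = 6: rank(A - 6I) = 3, rank((A - 6I)^2) = 1, rank((A - 6I)^3) = 0. The eigenspace has dimension 6 - 3 = 3, so there are 3 Jordan blocks; the rank sequence gives block sizes [3, 2, 1].

Assembling the blocks gives the Jordan form J above.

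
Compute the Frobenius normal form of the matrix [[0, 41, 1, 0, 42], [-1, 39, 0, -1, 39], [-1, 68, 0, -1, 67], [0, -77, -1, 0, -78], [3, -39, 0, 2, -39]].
The invariant factors of A (the non-unit diagonal entries of the Smith normal form of xI - A over ℚ[x]) are (x - 4)(x^2 + 2x + 3)^2, each dividing the next. The characteristic polynomial is their product, (x - 4)(x^2 + 2x + 3)^2.

The rational canonical form is the block-diagonal matrix of companion matrices C(f_i):
R = [[0, 0, 0, 0, 36], [1, 0, 0, 0, 39], [0, 1, 0, 0, 28], [0, 0, 1, 0, 6], [0, 0, 0, 1, 0]].

Note the characteristic polynomial does not split into linear factors over ℚ, so A has no Jordan form over ℚ; the rational canonical form exists over any field.

R = [[0, 0, 0, 0, 36], [1, 0, 0, 0, 39], [0, 1, 0, 0, 28], [0, 0, 1, 0, 6], [0, 0, 0, 1, 0]]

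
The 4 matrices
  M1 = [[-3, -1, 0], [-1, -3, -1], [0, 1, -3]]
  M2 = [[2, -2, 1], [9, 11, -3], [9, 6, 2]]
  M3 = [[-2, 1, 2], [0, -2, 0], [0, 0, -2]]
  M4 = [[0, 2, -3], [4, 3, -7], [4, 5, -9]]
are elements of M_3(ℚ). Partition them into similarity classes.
Characteristic polynomials: χ_{M1} = (x + 3)^3, χ_{M2} = (x - 5)^3, χ_{M3} = (x + 2)^3, χ_{M4} = (x + 2)^3.

{M1}: invariant factors (x + 3)^3.

{M2}: invariant factors x - 5, (x - 5)^2.

{M3}: invariant factors x + 2, (x + 2)^2.

{M4}: invariant factors (x + 2)^3.

Matrices are similar if and only if their invariant-factor lists agree; the partition into similarity classes is {M1}, {M2}, {M3}, {M4}.

4 classes: {M1}, {M2}, {M3}, {M4}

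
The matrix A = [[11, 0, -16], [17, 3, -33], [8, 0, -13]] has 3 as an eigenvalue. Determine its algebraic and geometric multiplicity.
algebraic multiplicity 2, geometric multiplicity 1

The characteristic polynomial is (x - 3)^2(x + 5), so the factor x - 3 appears with exponent 2: the algebraic multiplicity is 2.

rank(A - 3I) = 2, so the eigenspace has dimension 3 - 2 = 1: the geometric multiplicity is 1.

Since 1 < 2, A is not diagonalizable.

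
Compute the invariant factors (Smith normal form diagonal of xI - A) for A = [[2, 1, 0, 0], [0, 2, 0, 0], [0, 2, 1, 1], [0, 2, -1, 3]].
(x - 2)^2, (x - 2)^2

The Jordan structure of A has elementary divisors (x - 2)^2, (x - 2)^2. Arranging the block sizes at each eigenvalue in decreasing order and taking row products gives the invariant factors.

Invariant factors (smallest first, each dividing the next): (x - 2)^2, (x - 2)^2.

Check: the last factor (x - 2)^2 is the minimal polynomial, and the product (x - 2)^4 is the characteristic polynomial.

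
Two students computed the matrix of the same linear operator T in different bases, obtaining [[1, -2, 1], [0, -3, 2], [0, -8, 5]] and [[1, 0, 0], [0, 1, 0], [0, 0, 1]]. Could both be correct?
Both have characteristic polynomial (x - 1)^3, but the minimal polynomial of A is (x - 1)^2 while the minimal polynomial of B is x - 1. The minimal polynomial is a similarity invariant, so A and B are not similar.

No.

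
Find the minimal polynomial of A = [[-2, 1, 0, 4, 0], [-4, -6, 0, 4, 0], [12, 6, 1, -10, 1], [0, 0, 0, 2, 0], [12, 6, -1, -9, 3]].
m_A(x) = (x - 2)^3(x + 4)^2

The characteristic polynomial factors as (x - 2)^3(x + 4)^2. The minimal polynomial is ∏(x - λ)^{k_λ} where k_λ is the size of the largest Jordan block at λ.

For λ = -4: rank(A + 4I) = 4, and the largest Jordan block has size 2 (the smallest k with rank((A + 4I)^k) = rank((A + 4I)^(k+1))).
For λ = 2: rank(A - 2I) = 4, and the largest Jordan block has size 3 (the smallest k with rank((A - 2I)^k) = rank((A - 2I)^(k+1))).

So m_A(x) = (x - 2)^3(x + 4)^2.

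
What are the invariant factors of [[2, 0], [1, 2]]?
(x - 2)^2

The Jordan structure of A has elementary divisors (x - 2)^2. Arranging the block sizes at each eigenvalue in decreasing order and taking row products gives the invariant factors.

Invariant factors (smallest first, each dividing the next): (x - 2)^2.

Check: the last factor (x - 2)^2 is the minimal polynomial, and the product (x - 2)^2 is the characteristic polynomial.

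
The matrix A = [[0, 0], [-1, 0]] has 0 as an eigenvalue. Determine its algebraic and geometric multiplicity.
The characteristic polynomial is x^2, so the factor x appears with exponent 2: the algebraic multiplicity is 2.

rank(A) = 1, so the eigenspace has dimension 2 - 1 = 1: the geometric multiplicity is 1.

Since 1 < 2, A is not diagonalizable.

algebraic multiplicity 2, geometric multiplicity 1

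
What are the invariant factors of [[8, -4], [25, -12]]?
(x + 2)^2

The Jordan structure of A has elementary divisors (x + 2)^2. Arranging the block sizes at each eigenvalue in decreasing order and taking row products gives the invariant factors.

Invariant factors (smallest first, each dividing the next): (x + 2)^2.

Check: the last factor (x + 2)^2 is the minimal polynomial, and the product (x + 2)^2 is the characteristic polynomial.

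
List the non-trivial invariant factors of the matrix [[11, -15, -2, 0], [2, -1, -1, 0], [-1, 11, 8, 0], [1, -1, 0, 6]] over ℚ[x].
x - 6, (x - 6)^3

The Jordan structure of A has elementary divisors (x - 6)^3, (x - 6). Arranging the block sizes at each eigenvalue in decreasing order and taking row products gives the invariant factors.

Invariant factors (smallest first, each dividing the next): x - 6, (x - 6)^3.

Check: the last factor (x - 6)^3 is the minimal polynomial, and the product (x - 6)^4 is the characteristic polynomial.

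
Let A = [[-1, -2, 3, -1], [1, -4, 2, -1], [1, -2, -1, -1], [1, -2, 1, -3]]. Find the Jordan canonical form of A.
J = [[-3, 0, 0, 0], [0, -2, 1, 0], [0, 0, -2, 0], [0, 0, 0, -2]]

The characteristic polynomial is det(xI - A) = (x + 2)^3(x + 3), so the eigenvalues are -3 (algebraic multiplicity 1), -2 (algebraic multiplicity 3).

For λ = -3: algebraic multiplicity 1 gives one 1×1 block.

For λ = -2: rank(A + 2I) = 2, rank((A + 2I)^2) = 1. The eigenspace has dimension 4 - 2 = 2, so there are 2 Jordan blocks; the rank sequence gives block sizes [2, 1].

Assembling the blocks gives the Jordan form J above.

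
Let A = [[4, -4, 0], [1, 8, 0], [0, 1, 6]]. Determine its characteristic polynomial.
χ_A(x) = (x - 6)^3

xI - A = [[x - 4, 4, 0], [-1, x - 8, 0], [0, -1, x - 6]].

Expanding det(xI - A) along the first row:
det(xI - A) = + (x - 4)·det([[x - 8, 0], [-1, x - 6]]) - (4)·det([[-1, 0], [0, x - 6]]) + (0)·det([[-1, x - 8], [0, -1]]).

Evaluating gives χ_A(x) = x^3 - 18x^2 + 108x - 216 = (x - 6)^3.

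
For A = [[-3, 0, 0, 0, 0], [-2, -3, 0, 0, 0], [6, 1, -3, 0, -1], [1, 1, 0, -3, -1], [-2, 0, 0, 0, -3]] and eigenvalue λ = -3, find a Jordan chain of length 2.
v_1 = [[0, 1, 0, 0, 0]]^T, v_2 = [[0, 0, 1, 1, 0]]^T

We seek v_1 ∈ ker((A + 3I)^2) \ ker(A + 3I), then set v_{i+1} = (A + 3I) v_i.

One such chain is v_1 = [[0, 1, 0, 0, 0]]^T, v_2 = [[0, 0, 1, 1, 0]]^T. Check: (A + 3I) v_2 = [[0, 0, 0, 0, 0]]^T = 0.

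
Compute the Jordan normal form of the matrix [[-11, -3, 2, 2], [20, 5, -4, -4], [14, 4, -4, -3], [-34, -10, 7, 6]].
J = [[-1, 1, 0, 0], [0, -1, 0, 0], [0, 0, -1, 1], [0, 0, 0, -1]]

The characteristic polynomial is det(xI - A) = (x + 1)^4, so the eigenvalues are -1 (algebraic multiplicity 4).

For λ = -1: rank(A + I) = 2, rank((A + I)^2) = 0. The eigenspace has dimension 4 - 2 = 2, so there are 2 Jordan blocks; the rank sequence gives block sizes [2, 2].

Assembling the blocks gives the Jordan form J above.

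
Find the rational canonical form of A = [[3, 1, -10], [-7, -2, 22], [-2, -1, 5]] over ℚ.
The invariant factors of A (the non-unit diagonal entries of the Smith normal form of xI - A over ℚ[x]) are (x - 3)(x^2 - 3x - 1), each dividing the next. The characteristic polynomial is their product, (x - 3)(x^2 - 3x - 1).

The rational canonical form is the block-diagonal matrix of companion matrices C(f_i):
R = [[0, 0, -3], [1, 0, -8], [0, 1, 6]].

Note the characteristic polynomial does not split into linear factors over ℚ, so A has no Jordan form over ℚ; the rational canonical form exists over any field.

R = [[0, 0, -3], [1, 0, -8], [0, 1, 6]]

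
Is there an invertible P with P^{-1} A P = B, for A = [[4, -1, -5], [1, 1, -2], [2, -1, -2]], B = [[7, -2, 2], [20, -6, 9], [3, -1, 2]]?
Yes.

Two matrices over a field are similar if and only if they have the same invariant factors.

Both A and B have characteristic polynomial (x - 1)^3 and minimal polynomial (x - 1)^3. Computing further, both have invariant factors (x - 1)^3. Hence A and B are similar.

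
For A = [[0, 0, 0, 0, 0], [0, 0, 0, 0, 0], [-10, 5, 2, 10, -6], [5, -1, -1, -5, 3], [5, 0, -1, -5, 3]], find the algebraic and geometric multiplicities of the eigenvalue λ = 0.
algebraic multiplicity 5, geometric multiplicity 3

The characteristic polynomial is x^5, so the factor x appears with exponent 5: the algebraic multiplicity is 5.

rank(A) = 2, so the eigenspace has dimension 5 - 2 = 3: the geometric multiplicity is 3.

Since 3 < 5, A is not diagonalizable.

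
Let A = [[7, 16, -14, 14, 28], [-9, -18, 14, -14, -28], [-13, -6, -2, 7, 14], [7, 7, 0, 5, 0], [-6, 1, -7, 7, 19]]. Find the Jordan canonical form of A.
J = [[-2, 1, 0, 0, 0], [0, -2, 0, 0, 0], [0, 0, 5, 0, 0], [0, 0, 0, 5, 0], [0, 0, 0, 0, 5]]

The characteristic polynomial is det(xI - A) = (x - 5)^3(x + 2)^2, so the eigenvalues are -2 (algebraic multiplicity 2), 5 (algebraic multiplicity 3).

For λ = -2: rank(A + 2I) = 4, rank((A + 2I)^2) = 3. The eigenspace has dimension 5 - 4 = 1, so there is 1 Jordan block; the rank sequence gives block sizes [2].

For λ = 5: rank(A - 5I) = 2. The eigenspace has dimension 5 - 2 = 3, so there are 3 Jordan blocks; the rank sequence gives block sizes [1, 1, 1].

Assembling the blocks gives the Jordan form J above.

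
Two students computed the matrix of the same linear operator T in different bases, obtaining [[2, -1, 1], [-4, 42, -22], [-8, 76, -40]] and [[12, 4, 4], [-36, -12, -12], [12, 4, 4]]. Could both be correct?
No.

Both have characteristic polynomial x^2(x - 4), but the minimal polynomial of A is x^2(x - 4) while the minimal polynomial of B is x(x - 4). The minimal polynomial is a similarity invariant, so A and B are not similar.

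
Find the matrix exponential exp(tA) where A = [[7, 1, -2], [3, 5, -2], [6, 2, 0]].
A has Jordan form J = [[4, 1, 0], [0, 4, 0], [0, 0, 4]] with A = PJP^{-1}, so e^{tA} = P e^{tJ} P^{-1}.

For a Jordan block J_k(λ), e^{tJ_k(λ)} = e^{λt} · (I + tN + t^2 N^2/2! + ... + t^{k-1} N^{k-1}/(k-1)!) where N is the nilpotent superdiagonal part.

Assembling the blocks and conjugating back gives the entries of e^{tA} as shown above.

e^{tA} = [[(3*t + 1)*e^{4*t}, t*e^{4*t}, -2*t*e^{4*t}], [3*t*e^{4*t}, (t + 1)*e^{4*t}, -2*t*e^{4*t}], [6*t*e^{4*t}, 2*t*e^{4*t}, (1 - 4*t)*e^{4*t}]]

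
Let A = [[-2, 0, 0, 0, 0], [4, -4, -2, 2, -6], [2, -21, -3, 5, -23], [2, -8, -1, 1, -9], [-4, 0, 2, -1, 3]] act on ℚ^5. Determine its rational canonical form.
The invariant factors of A (the non-unit diagonal entries of the Smith normal form of xI - A over ℚ[x]) are x + 2, (x + 2)^2(x^2 - x + 3), each dividing the next. The characteristic polynomial is their product, (x + 2)^3(x^2 - x + 3).

The rational canonical form is the block-diagonal matrix of companion matrices C(f_i):
R = [[-2, 0, 0, 0, 0], [0, 0, 0, 0, -12], [0, 1, 0, 0, -8], [0, 0, 1, 0, -3], [0, 0, 0, 1, -3]].

Note the characteristic polynomial does not split into linear factors over ℚ, so A has no Jordan form over ℚ; the rational canonical form exists over any field.

R = [[-2, 0, 0, 0, 0], [0, 0, 0, 0, -12], [0, 1, 0, 0, -8], [0, 0, 1, 0, -3], [0, 0, 0, 1, -3]]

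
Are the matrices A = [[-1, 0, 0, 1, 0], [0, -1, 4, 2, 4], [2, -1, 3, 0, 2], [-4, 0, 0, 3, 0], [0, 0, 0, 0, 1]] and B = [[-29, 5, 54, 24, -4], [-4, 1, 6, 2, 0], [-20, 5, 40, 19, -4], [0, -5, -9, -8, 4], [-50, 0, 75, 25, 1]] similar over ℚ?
Two matrices over a field are similar if and only if they have the same invariant factors.

Both A and B have characteristic polynomial (x - 1)^5 and minimal polynomial (x - 1)^2. Computing further, both have invariant factors x - 1, (x - 1)^2, (x - 1)^2. Hence A and B are similar.

Yes.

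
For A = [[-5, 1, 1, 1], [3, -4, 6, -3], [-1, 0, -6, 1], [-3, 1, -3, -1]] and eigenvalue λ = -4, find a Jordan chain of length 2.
We seek v_1 ∈ ker((A + 4I)^2) \ ker(A + 4I), then set v_{i+1} = (A + 4I) v_i.

One such chain is v_1 = [[0, 1, 0, 0]]^T, v_2 = [[1, 0, 0, 1]]^T. Check: (A + 4I) v_2 = [[0, 0, 0, 0]]^T = 0.

v_1 = [[0, 1, 0, 0]]^T, v_2 = [[1, 0, 0, 1]]^T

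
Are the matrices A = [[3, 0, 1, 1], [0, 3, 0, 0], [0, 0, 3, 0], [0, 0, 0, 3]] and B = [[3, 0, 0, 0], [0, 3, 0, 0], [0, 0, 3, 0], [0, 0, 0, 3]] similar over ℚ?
Both have characteristic polynomial (x - 3)^4, but the minimal polynomial of A is (x - 3)^2 while the minimal polynomial of B is x - 3. The minimal polynomial is a similarity invariant, so A and B are not similar.

No.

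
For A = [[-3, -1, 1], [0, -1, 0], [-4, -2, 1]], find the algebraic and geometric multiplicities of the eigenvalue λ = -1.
The characteristic polynomial is (x + 1)^3, so the factor x + 1 appears with exponent 3: the algebraic multiplicity is 3.

rank(A + I) = 1, so the eigenspace has dimension 3 - 1 = 2: the geometric multiplicity is 2.

Since 2 < 3, A is not diagonalizable.

algebraic multiplicity 3, geometric multiplicity 2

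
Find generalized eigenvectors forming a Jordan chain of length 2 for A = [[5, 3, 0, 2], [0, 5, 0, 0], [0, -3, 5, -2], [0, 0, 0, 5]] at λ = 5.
We seek v_1 ∈ ker((A - 5I)^2) \ ker(A - 5I), then set v_{i+1} = (A - 5I) v_i.

One such chain is v_1 = [[-1, 1, 1, -1]]^T, v_2 = [[1, 0, -1, 0]]^T. Check: (A - 5I) v_2 = [[0, 0, 0, 0]]^T = 0.

v_1 = [[-1, 1, 1, -1]]^T, v_2 = [[1, 0, -1, 0]]^T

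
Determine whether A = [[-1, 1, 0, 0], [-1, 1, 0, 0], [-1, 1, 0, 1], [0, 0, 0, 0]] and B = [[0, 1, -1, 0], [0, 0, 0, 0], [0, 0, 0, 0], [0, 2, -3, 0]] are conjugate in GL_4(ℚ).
Yes.

Two matrices over a field are similar if and only if they have the same invariant factors.

Both A and B have characteristic polynomial x^4 and minimal polynomial x^2. Computing further, both have invariant factors x^2, x^2. Hence A and B are similar.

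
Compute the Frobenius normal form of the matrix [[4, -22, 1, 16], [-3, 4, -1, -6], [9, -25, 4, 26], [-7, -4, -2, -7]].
R = [[0, 0, 0, -15], [1, 0, 0, 23], [0, 1, 0, -4], [0, 0, 1, 5]]

The invariant factors of A (the non-unit diagonal entries of the Smith normal form of xI - A over ℚ[x]) are (x - 5)(x^3 + 4x - 3), each dividing the next. The characteristic polynomial is their product, (x - 5)(x^3 + 4x - 3).

The rational canonical form is the block-diagonal matrix of companion matrices C(f_i):
R = [[0, 0, 0, -15], [1, 0, 0, 23], [0, 1, 0, -4], [0, 0, 1, 5]].

Note the characteristic polynomial does not split into linear factors over ℚ, so A has no Jordan form over ℚ; the rational canonical form exists over any field.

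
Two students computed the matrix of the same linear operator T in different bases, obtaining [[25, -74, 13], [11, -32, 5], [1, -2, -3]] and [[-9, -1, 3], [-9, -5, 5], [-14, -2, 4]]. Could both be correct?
Yes.

Two matrices over a field are similar if and only if they have the same invariant factors.

Both A and B have characteristic polynomial (x + 2)(x + 4)^2 and minimal polynomial (x + 2)(x + 4)^2. Computing further, both have invariant factors (x + 2)(x + 4)^2. Hence A and B are similar.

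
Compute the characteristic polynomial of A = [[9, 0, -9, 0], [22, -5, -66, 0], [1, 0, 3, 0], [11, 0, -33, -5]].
xI - A = [[x - 9, 0, 9, 0], [-22, x + 5, 66, 0], [-1, 0, x - 3, 0], [-11, 0, 33, x + 5]].

Expanding det(xI - A) along the first row:
det(xI - A) = + (x - 9)·det([[x + 5, 66, 0], [0, x - 3, 0], [0, 33, x + 5]]) - (0)·det([[-22, 66, 0], [-1, x - 3, 0], [-11, 33, x + 5]]) + (9)·det([[-22, x + 5, 0], [-1, 0, 0], [-11, 0, x + 5]]) - (0)·det([[-22, x + 5, 66], [-1, 0, x - 3], [-11, 0, 33]]).

Evaluating gives χ_A(x) = x^4 - 2x^3 - 59x^2 + 60x + 900 = (x - 6)^2(x + 5)^2.

χ_A(x) = (x - 6)^2(x + 5)^2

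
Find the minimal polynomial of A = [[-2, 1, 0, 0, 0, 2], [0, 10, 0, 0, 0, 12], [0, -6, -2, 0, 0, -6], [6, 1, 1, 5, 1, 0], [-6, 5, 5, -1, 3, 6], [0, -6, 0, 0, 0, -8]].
m_A(x) = (x - 4)^2(x + 2)^2

The characteristic polynomial factors as (x - 4)^3(x + 2)^3. The minimal polynomial is ∏(x - λ)^{k_λ} where k_λ is the size of the largest Jordan block at λ.

For λ = -2: rank(A + 2I) = 4, and the largest Jordan block has size 2 (the smallest k with rank((A + 2I)^k) = rank((A + 2I)^(k+1))).
For λ = 4: rank(A - 4I) = 4, and the largest Jordan block has size 2 (the smallest k with rank((A - 4I)^k) = rank((A - 4I)^(k+1))).

So m_A(x) = (x - 4)^2(x + 2)^2.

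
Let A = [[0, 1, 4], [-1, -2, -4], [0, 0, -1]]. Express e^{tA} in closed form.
e^{tA} = [[(t + 1)*e^{-t}, t*e^{-t}, 4*t*e^{-t}], [-t*e^{-t}, (1 - t)*e^{-t}, -4*t*e^{-t}], [0, 0, e^{-t}]]

A has Jordan form J = [[-1, 1, 0], [0, -1, 0], [0, 0, -1]] with A = PJP^{-1}, so e^{tA} = P e^{tJ} P^{-1}.

For a Jordan block J_k(λ), e^{tJ_k(λ)} = e^{λt} · (I + tN + t^2 N^2/2! + ... + t^{k-1} N^{k-1}/(k-1)!) where N is the nilpotent superdiagonal part.

Assembling the blocks and conjugating back gives the entries of e^{tA} as shown above.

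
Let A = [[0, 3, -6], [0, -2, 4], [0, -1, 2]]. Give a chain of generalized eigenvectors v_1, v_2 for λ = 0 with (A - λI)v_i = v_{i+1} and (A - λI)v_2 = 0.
v_1 = [[1, 1, 0]]^T, v_2 = [[3, -2, -1]]^T

We seek v_1 ∈ ker(A^2) \ ker(A), then set v_{i+1} = A v_i.

One such chain is v_1 = [[1, 1, 0]]^T, v_2 = [[3, -2, -1]]^T. Check: A v_2 = [[0, 0, 0]]^T = 0.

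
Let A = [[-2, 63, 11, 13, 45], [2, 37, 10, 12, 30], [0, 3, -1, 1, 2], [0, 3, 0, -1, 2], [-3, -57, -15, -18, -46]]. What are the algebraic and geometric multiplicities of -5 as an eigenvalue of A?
algebraic multiplicity 2, geometric multiplicity 1

The characteristic polynomial is (x + 1)^3(x + 5)^2, so the factor x + 5 appears with exponent 2: the algebraic multiplicity is 2.

rank(A + 5I) = 4, so the eigenspace has dimension 5 - 4 = 1: the geometric multiplicity is 1.

Since 1 < 2, A is not diagonalizable.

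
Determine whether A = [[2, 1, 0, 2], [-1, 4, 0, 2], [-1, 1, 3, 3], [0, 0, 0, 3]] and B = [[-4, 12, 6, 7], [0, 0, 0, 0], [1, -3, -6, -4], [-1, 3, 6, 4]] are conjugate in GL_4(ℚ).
trace(A) = 12 but trace(B) = -6. The trace is a similarity invariant, so A and B are not similar.

No.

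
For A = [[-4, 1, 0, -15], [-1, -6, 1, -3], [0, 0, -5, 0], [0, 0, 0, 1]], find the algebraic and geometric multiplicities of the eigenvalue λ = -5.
The characteristic polynomial is (x - 1)(x + 5)^3, so the factor x + 5 appears with exponent 3: the algebraic multiplicity is 3.

rank(A + 5I) = 3, so the eigenspace has dimension 4 - 3 = 1: the geometric multiplicity is 1.

Since 1 < 3, A is not diagonalizable.

algebraic multiplicity 3, geometric multiplicity 1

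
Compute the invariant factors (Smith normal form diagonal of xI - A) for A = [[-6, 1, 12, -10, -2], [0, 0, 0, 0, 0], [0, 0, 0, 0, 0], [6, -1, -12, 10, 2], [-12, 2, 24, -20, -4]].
The Jordan structure of A has elementary divisors x^2, x, x, x. Arranging the block sizes at each eigenvalue in decreasing order and taking row products gives the invariant factors.

Invariant factors (smallest first, each dividing the next): x, x, x, x^2.

Check: the last factor x^2 is the minimal polynomial, and the product x^5 is the characteristic polynomial.

x, x, x, x^2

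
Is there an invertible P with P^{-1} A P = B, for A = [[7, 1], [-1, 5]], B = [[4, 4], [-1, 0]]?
No.

trace(A) = 12 but trace(B) = 4. The trace is a similarity invariant, so A and B are not similar.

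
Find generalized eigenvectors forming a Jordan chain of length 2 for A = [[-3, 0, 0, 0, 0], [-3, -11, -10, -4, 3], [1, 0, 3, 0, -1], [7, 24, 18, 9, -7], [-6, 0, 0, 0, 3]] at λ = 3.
v_1 = [[0, 1, 0, -3, 1]]^T, v_2 = [[0, 1, -1, -1, 0]]^T

We seek v_1 ∈ ker((A - 3I)^2) \ ker(A - 3I), then set v_{i+1} = (A - 3I) v_i.

One such chain is v_1 = [[0, 1, 0, -3, 1]]^T, v_2 = [[0, 1, -1, -1, 0]]^T. Check: (A - 3I) v_2 = [[0, 0, 0, 0, 0]]^T = 0.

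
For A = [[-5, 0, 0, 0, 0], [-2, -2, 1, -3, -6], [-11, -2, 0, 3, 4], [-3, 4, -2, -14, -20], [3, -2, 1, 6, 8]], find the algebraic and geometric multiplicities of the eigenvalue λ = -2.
algebraic multiplicity 4, geometric multiplicity 2

The characteristic polynomial is (x + 2)^4(x + 5), so the factor x + 2 appears with exponent 4: the algebraic multiplicity is 4.

rank(A + 2I) = 3, so the eigenspace has dimension 5 - 3 = 2: the geometric multiplicity is 2.

Since 2 < 4, A is not diagonalizable.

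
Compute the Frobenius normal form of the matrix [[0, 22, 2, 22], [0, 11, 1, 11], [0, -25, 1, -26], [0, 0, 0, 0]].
The invariant factors of A (the non-unit diagonal entries of the Smith normal form of xI - A over ℚ[x]) are x, x(x - 6)^2, each dividing the next. The characteristic polynomial is their product, x^2(x - 6)^2.

The rational canonical form is the block-diagonal matrix of companion matrices C(f_i):
R = [[0, 0, 0, 0], [0, 0, 0, 0], [0, 1, 0, -36], [0, 0, 1, 12]].

R = [[0, 0, 0, 0], [0, 0, 0, 0], [0, 1, 0, -36], [0, 0, 1, 12]]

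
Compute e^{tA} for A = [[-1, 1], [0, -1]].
A has Jordan form J = [[-1, 1], [0, -1]] with A = PJP^{-1}, so e^{tA} = P e^{tJ} P^{-1}.

For a Jordan block J_k(λ), e^{tJ_k(λ)} = e^{λt} · (I + tN + t^2 N^2/2! + ... + t^{k-1} N^{k-1}/(k-1)!) where N is the nilpotent superdiagonal part.

Assembling the blocks and conjugating back gives the entries of e^{tA} as shown above.

e^{tA} = [[e^{-t}, t*e^{-t}], [0, e^{-t}]]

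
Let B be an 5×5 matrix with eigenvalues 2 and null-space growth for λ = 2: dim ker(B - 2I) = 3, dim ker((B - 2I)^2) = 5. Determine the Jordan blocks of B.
Jordan blocks: (2, 2), (2, 2), (2, 1)

λ = 2: successive nullity increments [3, 2] count blocks of size ≥ k; block sizes are [2, 2, 1].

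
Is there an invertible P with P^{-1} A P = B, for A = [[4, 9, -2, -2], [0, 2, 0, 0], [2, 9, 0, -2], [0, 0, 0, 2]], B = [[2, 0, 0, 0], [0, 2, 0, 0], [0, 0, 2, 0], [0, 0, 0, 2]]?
Both have characteristic polynomial (x - 2)^4, but the minimal polynomial of A is (x - 2)^2 while the minimal polynomial of B is x - 2. The minimal polynomial is a similarity invariant, so A and B are not similar.

No.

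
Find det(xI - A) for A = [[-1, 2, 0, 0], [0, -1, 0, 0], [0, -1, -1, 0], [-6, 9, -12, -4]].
χ_A(x) = (x + 1)^3(x + 4)

xI - A = [[x + 1, -2, 0, 0], [0, x + 1, 0, 0], [0, 1, x + 1, 0], [6, -9, 12, x + 4]].

Expanding det(xI - A) along the first row:
det(xI - A) = + (x + 1)·det([[x + 1, 0, 0], [1, x + 1, 0], [-9, 12, x + 4]]) - (-2)·det([[0, 0, 0], [0, x + 1, 0], [6, 12, x + 4]]) + (0)·det([[0, x + 1, 0], [0, 1, 0], [6, -9, x + 4]]) - (0)·det([[0, x + 1, 0], [0, 1, x + 1], [6, -9, 12]]).

Evaluating gives χ_A(x) = x^4 + 7x^3 + 15x^2 + 13x + 4 = (x + 1)^3(x + 4).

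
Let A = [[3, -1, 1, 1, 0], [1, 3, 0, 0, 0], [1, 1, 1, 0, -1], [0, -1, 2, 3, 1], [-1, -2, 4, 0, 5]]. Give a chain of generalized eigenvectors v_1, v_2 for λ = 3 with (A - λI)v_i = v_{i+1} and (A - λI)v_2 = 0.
We seek v_1 ∈ ker((A - 3I)^2) \ ker(A - 3I), then set v_{i+1} = (A - 3I) v_i.

One such chain is v_1 = [[0, 0, 0, 0, 1]]^T, v_2 = [[0, 0, -1, 1, 2]]^T. Check: (A - 3I) v_2 = [[0, 0, 0, 0, 0]]^T = 0.

v_1 = [[0, 0, 0, 0, 1]]^T, v_2 = [[0, 0, -1, 1, 2]]^T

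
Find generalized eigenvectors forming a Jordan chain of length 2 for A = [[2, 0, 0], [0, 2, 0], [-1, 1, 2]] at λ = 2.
v_1 = [[0, 1, -3]]^T, v_2 = [[0, 0, 1]]^T

We seek v_1 ∈ ker((A - 2I)^2) \ ker(A - 2I), then set v_{i+1} = (A - 2I) v_i.

One such chain is v_1 = [[0, 1, -3]]^T, v_2 = [[0, 0, 1]]^T. Check: (A - 2I) v_2 = [[0, 0, 0]]^T = 0.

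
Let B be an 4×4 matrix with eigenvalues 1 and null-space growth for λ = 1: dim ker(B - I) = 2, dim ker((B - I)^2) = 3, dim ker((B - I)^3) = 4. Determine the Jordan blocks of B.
Jordan blocks: (1, 3), (1, 1)

λ = 1: successive nullity increments [2, 1, 1] count blocks of size ≥ k; block sizes are [3, 1].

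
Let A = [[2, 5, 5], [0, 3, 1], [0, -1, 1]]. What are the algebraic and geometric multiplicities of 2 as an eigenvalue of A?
The characteristic polynomial is (x - 2)^3, so the factor x - 2 appears with exponent 3: the algebraic multiplicity is 3.

rank(A - 2I) = 1, so the eigenspace has dimension 3 - 1 = 2: the geometric multiplicity is 2.

Since 2 < 3, A is not diagonalizable.

algebraic multiplicity 3, geometric multiplicity 2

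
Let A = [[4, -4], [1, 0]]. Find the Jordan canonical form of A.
The characteristic polynomial is det(xI - A) = (x - 2)^2, so the eigenvalues are 2 (algebraic multiplicity 2).

For λ = 2: rank(A - 2I) = 1, rank((A - 2I)^2) = 0. The eigenspace has dimension 2 - 1 = 1, so there is 1 Jordan block; the rank sequence gives block sizes [2].

Assembling the blocks gives the Jordan form J above.

J = [[2, 1], [0, 2]]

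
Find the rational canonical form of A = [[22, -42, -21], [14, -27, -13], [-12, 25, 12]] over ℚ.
R = [[0, 0, -20], [1, 0, -7], [0, 1, 7]]

The invariant factors of A (the non-unit diagonal entries of the Smith normal form of xI - A over ℚ[x]) are (x - 4)(x^2 - 3x - 5), each dividing the next. The characteristic polynomial is their product, (x - 4)(x^2 - 3x - 5).

The rational canonical form is the block-diagonal matrix of companion matrices C(f_i):
R = [[0, 0, -20], [1, 0, -7], [0, 1, 7]].

Note the characteristic polynomial does not split into linear factors over ℚ, so A has no Jordan form over ℚ; the rational canonical form exists over any field.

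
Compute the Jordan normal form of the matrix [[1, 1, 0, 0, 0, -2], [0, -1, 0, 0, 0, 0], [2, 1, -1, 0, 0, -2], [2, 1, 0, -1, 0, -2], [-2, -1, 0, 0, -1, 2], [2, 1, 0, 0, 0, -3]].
The characteristic polynomial is det(xI - A) = (x + 1)^6, so the eigenvalues are -1 (algebraic multiplicity 6).

For λ = -1: rank(A + I) = 1, rank((A + I)^2) = 0. The eigenspace has dimension 6 - 1 = 5, so there are 5 Jordan blocks; the rank sequence gives block sizes [2, 1, 1, 1, 1].

Assembling the blocks gives the Jordan form J above.

J = [[-1, 1, 0, 0, 0, 0], [0, -1, 0, 0, 0, 0], [0, 0, -1, 0, 0, 0], [0, 0, 0, -1, 0, 0], [0, 0, 0, 0, -1, 0], [0, 0, 0, 0, 0, -1]]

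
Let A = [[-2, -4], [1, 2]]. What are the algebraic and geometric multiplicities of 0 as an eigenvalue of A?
The characteristic polynomial is x^2, so the factor x appears with exponent 2: the algebraic multiplicity is 2.

rank(A) = 1, so the eigenspace has dimension 2 - 1 = 1: the geometric multiplicity is 1.

Since 1 < 2, A is not diagonalizable.

algebraic multiplicity 2, geometric multiplicity 1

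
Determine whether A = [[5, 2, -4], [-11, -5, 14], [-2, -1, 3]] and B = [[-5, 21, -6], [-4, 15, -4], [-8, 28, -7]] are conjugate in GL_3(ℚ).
No.

Both have characteristic polynomial (x - 1)^3, but the minimal polynomial of A is (x - 1)^3 while the minimal polynomial of B is (x - 1)^2. The minimal polynomial is a similarity invariant, so A and B are not similar.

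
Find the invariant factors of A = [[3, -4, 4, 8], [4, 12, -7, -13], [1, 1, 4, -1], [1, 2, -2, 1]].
(x - 5)^2, (x - 5)^2

The Jordan structure of A has elementary divisors (x - 5)^2, (x - 5)^2. Arranging the block sizes at each eigenvalue in decreasing order and taking row products gives the invariant factors.

Invariant factors (smallest first, each dividing the next): (x - 5)^2, (x - 5)^2.

Check: the last factor (x - 5)^2 is the minimal polynomial, and the product (x - 5)^4 is the characteristic polynomial.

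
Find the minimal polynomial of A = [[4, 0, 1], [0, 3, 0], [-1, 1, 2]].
The characteristic polynomial factors as (x - 3)^3. The minimal polynomial is ∏(x - λ)^{k_λ} where k_λ is the size of the largest Jordan block at λ.

For λ = 3: rank(A - 3I) = 2, and the largest Jordan block has size 3 (the smallest k with rank((A - 3I)^k) = rank((A - 3I)^(k+1))).

So m_A(x) = (x - 3)^3.

m_A(x) = (x - 3)^3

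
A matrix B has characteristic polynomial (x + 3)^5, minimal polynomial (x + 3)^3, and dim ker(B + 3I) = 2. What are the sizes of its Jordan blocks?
Jordan blocks: (-3, 3), (-3, 2)

λ = -3: algebraic multiplicity 5 (exponent in χ_B), largest block size 3 (exponent in m_B), 2 blocks (geometric multiplicity). These force block sizes [3, 2].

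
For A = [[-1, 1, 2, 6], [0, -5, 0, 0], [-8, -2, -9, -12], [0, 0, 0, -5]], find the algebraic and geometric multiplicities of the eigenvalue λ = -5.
The characteristic polynomial is (x + 5)^4, so the factor x + 5 appears with exponent 4: the algebraic multiplicity is 4.

rank(A + 5I) = 1, so the eigenspace has dimension 4 - 1 = 3: the geometric multiplicity is 3.

Since 3 < 4, A is not diagonalizable.

algebraic multiplicity 4, geometric multiplicity 3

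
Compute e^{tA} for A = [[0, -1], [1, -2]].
A has Jordan form J = [[-1, 1], [0, -1]] with A = PJP^{-1}, so e^{tA} = P e^{tJ} P^{-1}.

For a Jordan block J_k(λ), e^{tJ_k(λ)} = e^{λt} · (I + tN + t^2 N^2/2! + ... + t^{k-1} N^{k-1}/(k-1)!) where N is the nilpotent superdiagonal part.

Assembling the blocks and conjugating back gives the entries of e^{tA} as shown above.

e^{tA} = [[(t + 1)*e^{-t}, -t*e^{-t}], [t*e^{-t}, (1 - t)*e^{-t}]]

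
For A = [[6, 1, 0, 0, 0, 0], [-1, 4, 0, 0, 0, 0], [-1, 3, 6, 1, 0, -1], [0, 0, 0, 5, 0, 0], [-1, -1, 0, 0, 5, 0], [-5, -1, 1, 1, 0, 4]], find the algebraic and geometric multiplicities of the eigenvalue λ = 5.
The characteristic polynomial is (x - 5)^6, so the factor x - 5 appears with exponent 6: the algebraic multiplicity is 6.

rank(A - 5I) = 2, so the eigenspace has dimension 6 - 2 = 4: the geometric multiplicity is 4.

Since 4 < 6, A is not diagonalizable.

algebraic multiplicity 6, geometric multiplicity 4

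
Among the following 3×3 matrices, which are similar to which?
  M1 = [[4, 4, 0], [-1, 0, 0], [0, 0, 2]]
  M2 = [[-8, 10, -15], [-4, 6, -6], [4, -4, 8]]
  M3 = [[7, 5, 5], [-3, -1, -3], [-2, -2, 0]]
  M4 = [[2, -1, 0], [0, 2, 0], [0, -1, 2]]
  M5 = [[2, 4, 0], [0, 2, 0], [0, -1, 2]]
1 class: {M1, M2, M3, M4, M5}

Characteristic polynomials: χ_{M1} = (x - 2)^3, χ_{M2} = (x - 2)^3, χ_{M3} = (x - 2)^3, χ_{M4} = (x - 2)^3, χ_{M5} = (x - 2)^3.

{M1, M2, M3, M4, M5}: invariant factors x - 2, (x - 2)^2.

Matrices are similar if and only if their invariant-factor lists agree; the partition into similarity classes is {M1, M2, M3, M4, M5}.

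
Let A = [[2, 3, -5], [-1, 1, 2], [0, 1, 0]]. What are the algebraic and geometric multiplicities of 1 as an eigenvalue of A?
The characteristic polynomial is (x - 1)^3, so the factor x - 1 appears with exponent 3: the algebraic multiplicity is 3.

rank(A - I) = 2, so the eigenspace has dimension 3 - 2 = 1: the geometric multiplicity is 1.

Since 1 < 3, A is not diagonalizable.

algebraic multiplicity 3, geometric multiplicity 1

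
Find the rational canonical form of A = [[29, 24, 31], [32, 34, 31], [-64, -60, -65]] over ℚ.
R = [[0, 0, 90], [1, 0, 33], [0, 1, -2]]

The invariant factors of A (the non-unit diagonal entries of the Smith normal form of xI - A over ℚ[x]) are (x - 6)(x + 3)(x + 5), each dividing the next. The characteristic polynomial is their product, (x - 6)(x + 3)(x + 5).

The rational canonical form is the block-diagonal matrix of companion matrices C(f_i):
R = [[0, 0, 90], [1, 0, 33], [0, 1, -2]].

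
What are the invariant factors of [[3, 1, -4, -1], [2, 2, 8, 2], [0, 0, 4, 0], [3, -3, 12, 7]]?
x - 4, x - 4, (x - 4)^2

The Jordan structure of A has elementary divisors (x - 4)^2, (x - 4), (x - 4). Arranging the block sizes at each eigenvalue in decreasing order and taking row products gives the invariant factors.

Invariant factors (smallest first, each dividing the next): x - 4, x - 4, (x - 4)^2.

Check: the last factor (x - 4)^2 is the minimal polynomial, and the product (x - 4)^4 is the characteristic polynomial.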